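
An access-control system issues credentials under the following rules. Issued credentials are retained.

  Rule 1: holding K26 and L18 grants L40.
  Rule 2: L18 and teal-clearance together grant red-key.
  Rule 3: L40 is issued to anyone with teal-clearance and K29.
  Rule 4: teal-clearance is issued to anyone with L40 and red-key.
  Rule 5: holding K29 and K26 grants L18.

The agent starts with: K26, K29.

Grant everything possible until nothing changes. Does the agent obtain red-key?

red-key would need L18 and teal-clearance (Rule 2), but teal-clearance is never granted.

No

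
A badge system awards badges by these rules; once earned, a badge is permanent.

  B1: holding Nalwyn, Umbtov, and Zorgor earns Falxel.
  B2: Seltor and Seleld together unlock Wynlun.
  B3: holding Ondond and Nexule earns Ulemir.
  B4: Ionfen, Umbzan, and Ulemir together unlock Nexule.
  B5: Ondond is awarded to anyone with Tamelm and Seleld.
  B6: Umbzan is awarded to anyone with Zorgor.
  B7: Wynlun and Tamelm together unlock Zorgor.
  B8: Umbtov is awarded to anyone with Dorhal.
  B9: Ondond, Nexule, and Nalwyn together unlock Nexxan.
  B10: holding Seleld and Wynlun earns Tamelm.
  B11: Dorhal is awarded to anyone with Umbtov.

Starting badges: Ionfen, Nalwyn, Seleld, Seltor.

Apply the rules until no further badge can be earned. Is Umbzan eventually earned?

With Seltor and Seleld, Wynlun is earned (B2).
With Seleld and Wynlun, Tamelm is earned (B10).
With Wynlun and Tamelm, Zorgor is earned (B7).
With Zorgor, Umbzan is earned (B6).

Yes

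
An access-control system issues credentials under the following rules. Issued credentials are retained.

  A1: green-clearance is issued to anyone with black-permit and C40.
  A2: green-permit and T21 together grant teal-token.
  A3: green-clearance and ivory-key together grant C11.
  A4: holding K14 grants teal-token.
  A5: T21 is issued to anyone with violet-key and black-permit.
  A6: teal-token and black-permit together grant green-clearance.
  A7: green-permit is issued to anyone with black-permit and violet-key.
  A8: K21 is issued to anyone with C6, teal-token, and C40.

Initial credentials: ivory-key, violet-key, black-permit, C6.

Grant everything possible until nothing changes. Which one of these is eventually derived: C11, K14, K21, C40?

C11

Holding black-permit and violet-key grants green-permit (A7).
Holding violet-key and black-permit grants T21 (A5).
Holding green-permit and T21 grants teal-token (A2).
Holding teal-token and black-permit grants green-clearance (A6).
Holding green-clearance and ivory-key grants C11 (A3).
No rule produces C40, and it is not given. No rule produces K14, and it is not given. K21 would need C6, teal-token, and C40 (A8), but C40 is never granted.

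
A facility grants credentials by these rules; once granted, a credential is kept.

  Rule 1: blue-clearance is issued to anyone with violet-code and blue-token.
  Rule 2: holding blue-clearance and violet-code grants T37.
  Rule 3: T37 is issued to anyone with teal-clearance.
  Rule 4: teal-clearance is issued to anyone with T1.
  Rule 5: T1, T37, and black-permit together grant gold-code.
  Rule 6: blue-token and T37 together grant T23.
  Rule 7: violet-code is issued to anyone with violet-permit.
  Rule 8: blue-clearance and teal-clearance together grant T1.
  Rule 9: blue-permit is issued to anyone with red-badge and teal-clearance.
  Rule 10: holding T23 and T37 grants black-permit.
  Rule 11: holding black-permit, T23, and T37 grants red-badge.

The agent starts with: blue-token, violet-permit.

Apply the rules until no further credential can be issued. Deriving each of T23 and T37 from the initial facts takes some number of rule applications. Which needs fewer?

T37

T37: Holding violet-permit grants violet-code (Rule 7). Holding violet-code and blue-token grants blue-clearance (Rule 1). Holding blue-clearance and violet-code grants T37 (Rule 2). [3 rule applications]
T23: Holding violet-permit grants violet-code (Rule 7). Holding violet-code and blue-token grants blue-clearance (Rule 1). Holding blue-clearance and violet-code grants T37 (Rule 2). Holding blue-token and T37 grants T23 (Rule 6). [4 rule applications]
T37 needs fewer.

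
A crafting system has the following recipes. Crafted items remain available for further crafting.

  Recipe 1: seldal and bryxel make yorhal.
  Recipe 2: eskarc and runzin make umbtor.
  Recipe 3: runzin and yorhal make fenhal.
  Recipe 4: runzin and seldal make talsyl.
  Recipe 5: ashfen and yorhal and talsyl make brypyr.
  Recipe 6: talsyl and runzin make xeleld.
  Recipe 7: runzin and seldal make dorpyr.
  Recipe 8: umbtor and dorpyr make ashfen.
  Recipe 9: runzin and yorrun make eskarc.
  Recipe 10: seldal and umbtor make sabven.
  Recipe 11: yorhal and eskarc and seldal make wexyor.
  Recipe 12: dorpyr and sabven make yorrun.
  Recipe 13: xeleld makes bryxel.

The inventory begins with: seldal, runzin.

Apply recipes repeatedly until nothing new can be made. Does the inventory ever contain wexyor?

wexyor would need yorhal, eskarc, and seldal (Recipe 11), but eskarc is never obtained.

No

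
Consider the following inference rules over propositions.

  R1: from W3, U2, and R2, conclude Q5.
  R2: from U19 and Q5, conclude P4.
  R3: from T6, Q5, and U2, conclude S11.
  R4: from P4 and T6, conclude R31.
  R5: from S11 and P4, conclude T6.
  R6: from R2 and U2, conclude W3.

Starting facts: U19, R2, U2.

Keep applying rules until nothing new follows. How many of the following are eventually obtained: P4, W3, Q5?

3

From R2 and U2, R6 gives W3.
From W3, U2, and R2, R1 gives Q5.
From U19 and Q5, R2 gives P4.
P4: reached.
W3: reached.
Q5: reached.
All 3 are reached.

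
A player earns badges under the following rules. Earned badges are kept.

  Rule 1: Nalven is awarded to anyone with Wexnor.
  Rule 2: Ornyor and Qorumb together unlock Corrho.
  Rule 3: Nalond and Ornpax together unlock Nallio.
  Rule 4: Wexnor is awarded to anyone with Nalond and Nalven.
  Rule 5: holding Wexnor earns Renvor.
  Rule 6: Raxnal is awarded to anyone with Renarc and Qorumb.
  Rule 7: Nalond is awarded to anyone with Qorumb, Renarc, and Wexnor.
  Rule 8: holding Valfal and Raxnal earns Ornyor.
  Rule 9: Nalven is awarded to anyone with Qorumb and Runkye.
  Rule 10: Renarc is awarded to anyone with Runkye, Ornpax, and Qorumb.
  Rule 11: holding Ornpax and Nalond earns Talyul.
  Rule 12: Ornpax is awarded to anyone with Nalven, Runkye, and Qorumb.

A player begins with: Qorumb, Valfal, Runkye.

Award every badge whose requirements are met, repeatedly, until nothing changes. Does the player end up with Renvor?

No

Renvor would need Wexnor (Rule 5), but Wexnor is never earned.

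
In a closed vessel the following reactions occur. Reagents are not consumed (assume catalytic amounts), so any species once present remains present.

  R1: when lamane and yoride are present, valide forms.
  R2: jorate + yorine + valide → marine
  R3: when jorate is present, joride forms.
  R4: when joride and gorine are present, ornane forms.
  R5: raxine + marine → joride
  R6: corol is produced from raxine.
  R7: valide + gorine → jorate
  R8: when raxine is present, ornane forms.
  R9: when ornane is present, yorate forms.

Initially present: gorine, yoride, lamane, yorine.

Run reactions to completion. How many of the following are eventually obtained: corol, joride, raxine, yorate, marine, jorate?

lamane and yoride present → valide forms (R1).
valide and gorine present → jorate forms (R7).
jorate present → joride forms (R3).
jorate, yorine, and valide present → marine forms (R2).
joride and gorine present → ornane forms (R4).
ornane present → yorate forms (R9).
corol would need raxine (R6), but raxine never forms.
joride: reached.
No rule produces raxine, and it is not given.
yorate: reached.
marine: reached.
jorate: reached.
Reached: joride, yorate, marine, and jorate — 4 of the 6.

4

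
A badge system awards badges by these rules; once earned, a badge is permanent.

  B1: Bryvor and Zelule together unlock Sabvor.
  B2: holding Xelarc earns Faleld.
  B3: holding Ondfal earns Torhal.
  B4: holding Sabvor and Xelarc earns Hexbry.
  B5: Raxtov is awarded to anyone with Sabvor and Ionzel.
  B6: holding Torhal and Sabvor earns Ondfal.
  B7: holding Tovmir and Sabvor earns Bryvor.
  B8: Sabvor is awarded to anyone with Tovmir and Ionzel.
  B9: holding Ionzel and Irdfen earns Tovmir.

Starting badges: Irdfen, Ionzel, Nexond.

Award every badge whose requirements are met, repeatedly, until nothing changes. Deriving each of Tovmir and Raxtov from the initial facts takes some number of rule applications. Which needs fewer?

Tovmir

Tovmir: With Ionzel and Irdfen, Tovmir is earned (B9). [1 rule application]
Raxtov: With Ionzel and Irdfen, Tovmir is earned (B9). With Tovmir and Ionzel, Sabvor is earned (B8). With Sabvor and Ionzel, Raxtov is earned (B5). [3 rule applications]
Tovmir needs fewer.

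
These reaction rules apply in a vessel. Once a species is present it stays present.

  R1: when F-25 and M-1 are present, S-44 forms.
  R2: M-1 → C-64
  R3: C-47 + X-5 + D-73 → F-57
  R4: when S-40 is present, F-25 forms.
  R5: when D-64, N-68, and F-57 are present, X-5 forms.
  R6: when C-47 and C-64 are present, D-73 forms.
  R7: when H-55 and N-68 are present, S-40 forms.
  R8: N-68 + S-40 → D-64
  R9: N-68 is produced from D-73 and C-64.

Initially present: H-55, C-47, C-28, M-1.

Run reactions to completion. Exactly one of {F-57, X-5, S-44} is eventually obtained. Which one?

S-44

M-1 present → C-64 forms (R2).
C-47 and C-64 present → D-73 forms (R6).
D-73 and C-64 present → N-68 forms (R9).
H-55 and N-68 present → S-40 forms (R7).
S-40 present → F-25 forms (R4).
F-25 and M-1 present → S-44 forms (R1).
F-57 would need C-47, X-5, and D-73 (R3), but X-5 never forms. X-5 would need D-64, N-68, and F-57 (R5), but F-57 never forms.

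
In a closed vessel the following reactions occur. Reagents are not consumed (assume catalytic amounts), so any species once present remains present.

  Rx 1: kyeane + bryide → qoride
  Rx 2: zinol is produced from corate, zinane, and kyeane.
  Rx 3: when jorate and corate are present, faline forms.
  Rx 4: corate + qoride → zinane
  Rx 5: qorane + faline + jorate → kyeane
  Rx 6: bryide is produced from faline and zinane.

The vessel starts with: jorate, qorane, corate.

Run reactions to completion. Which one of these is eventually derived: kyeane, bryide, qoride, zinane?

jorate and corate present → faline forms (Rx 3).
qorane, faline, and jorate present → kyeane forms (Rx 5).
bryide would need faline and zinane (Rx 6), but zinane never forms. zinane would need corate and qoride (Rx 4), but qoride never forms. qoride would need kyeane and bryide (Rx 1), but bryide never forms.

kyeane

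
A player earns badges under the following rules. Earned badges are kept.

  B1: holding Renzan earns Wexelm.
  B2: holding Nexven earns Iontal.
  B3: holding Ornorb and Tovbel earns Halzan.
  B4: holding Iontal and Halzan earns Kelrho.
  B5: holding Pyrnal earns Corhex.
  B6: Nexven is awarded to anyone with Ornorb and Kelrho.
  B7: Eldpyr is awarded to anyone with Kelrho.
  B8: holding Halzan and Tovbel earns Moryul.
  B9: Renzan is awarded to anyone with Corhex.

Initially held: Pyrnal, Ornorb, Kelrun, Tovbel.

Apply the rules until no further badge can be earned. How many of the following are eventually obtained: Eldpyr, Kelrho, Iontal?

0

Eldpyr would need Kelrho (B7), but Kelrho is never earned.
Kelrho would need Iontal and Halzan (B4), but Iontal is never earned.
Iontal would need Nexven (B2), but Nexven is never earned.
None of the 3 are reached.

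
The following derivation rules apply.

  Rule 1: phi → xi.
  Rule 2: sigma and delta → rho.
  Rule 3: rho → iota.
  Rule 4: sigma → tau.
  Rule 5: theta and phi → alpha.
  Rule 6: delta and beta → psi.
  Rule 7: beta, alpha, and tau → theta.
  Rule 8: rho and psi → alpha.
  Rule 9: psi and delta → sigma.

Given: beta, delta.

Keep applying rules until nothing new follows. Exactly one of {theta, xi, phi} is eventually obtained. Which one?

delta and beta hold, so psi follows (Rule 6).
From psi and delta, Rule 9 gives sigma.
sigma and delta hold, so rho follows (Rule 2).
sigma holds, so tau follows (Rule 4).
From rho and psi, Rule 8 gives alpha.
beta, alpha, and tau hold, so theta follows (Rule 7).
No rule produces phi, and it is not given. xi would need phi (Rule 1), but phi is never established.

theta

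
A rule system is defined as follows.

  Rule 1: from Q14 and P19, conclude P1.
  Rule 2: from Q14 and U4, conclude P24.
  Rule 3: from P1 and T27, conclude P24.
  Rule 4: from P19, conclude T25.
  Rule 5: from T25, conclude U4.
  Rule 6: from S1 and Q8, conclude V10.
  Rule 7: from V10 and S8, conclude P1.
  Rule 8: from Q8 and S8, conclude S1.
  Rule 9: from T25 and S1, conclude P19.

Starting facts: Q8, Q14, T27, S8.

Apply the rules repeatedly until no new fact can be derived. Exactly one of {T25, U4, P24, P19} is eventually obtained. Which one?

From Q8 and S8, Rule 8 gives S1.
From S1 and Q8, Rule 6 gives V10.
From V10 and S8, Rule 7 gives P1.
From P1 and T27, Rule 3 gives P24.
T25 would need P19 (Rule 4), but P19 is never established. U4 would need T25 (Rule 5), but T25 is never established. P19 would need T25 and S1 (Rule 9), but T25 is never established.

P24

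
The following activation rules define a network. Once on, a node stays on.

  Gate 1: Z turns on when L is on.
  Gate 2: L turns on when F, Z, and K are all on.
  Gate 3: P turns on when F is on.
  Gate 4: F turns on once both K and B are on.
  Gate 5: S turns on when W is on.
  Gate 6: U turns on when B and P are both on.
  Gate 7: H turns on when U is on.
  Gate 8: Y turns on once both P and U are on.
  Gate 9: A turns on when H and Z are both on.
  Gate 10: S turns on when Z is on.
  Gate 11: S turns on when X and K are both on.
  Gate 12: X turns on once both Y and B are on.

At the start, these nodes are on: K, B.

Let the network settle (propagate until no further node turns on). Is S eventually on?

Yes

K and B are on, so F turns on (Gate 4).
Gate 3: F on → P on.
B and P are on, so U turns on (Gate 6).
Gate 8: P and U on → Y on.
Y and B are on, so X turns on (Gate 12).
Gate 11: X and K on → S on.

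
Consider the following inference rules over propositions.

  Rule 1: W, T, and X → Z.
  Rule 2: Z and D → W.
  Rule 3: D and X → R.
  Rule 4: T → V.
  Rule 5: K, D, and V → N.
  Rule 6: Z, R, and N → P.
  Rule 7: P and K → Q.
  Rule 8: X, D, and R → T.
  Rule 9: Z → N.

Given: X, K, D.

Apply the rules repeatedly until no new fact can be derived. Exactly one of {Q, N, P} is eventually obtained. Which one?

N

From D and X, Rule 3 gives R.
X, D, and R hold, so T follows (Rule 8).
T holds, so V follows (Rule 4).
From K, D, and V, Rule 5 gives N.
P would need Z, R, and N (Rule 6), but Z is never established. Q would need P and K (Rule 7), but P is never established.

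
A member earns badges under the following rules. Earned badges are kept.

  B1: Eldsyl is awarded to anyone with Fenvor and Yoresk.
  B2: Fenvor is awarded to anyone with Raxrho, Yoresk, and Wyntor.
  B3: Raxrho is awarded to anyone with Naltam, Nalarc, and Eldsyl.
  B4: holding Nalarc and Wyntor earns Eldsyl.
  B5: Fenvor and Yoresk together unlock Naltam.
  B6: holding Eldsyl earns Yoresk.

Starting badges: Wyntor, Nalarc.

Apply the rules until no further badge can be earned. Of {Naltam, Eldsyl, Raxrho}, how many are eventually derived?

1

With Nalarc and Wyntor, Eldsyl is earned (B4).
Naltam would need Fenvor and Yoresk (B5), but Fenvor is never earned.
Eldsyl: reached.
Raxrho would need Naltam, Nalarc, and Eldsyl (B3), but Naltam is never earned.
Reached: Eldsyl — 1 of the 3.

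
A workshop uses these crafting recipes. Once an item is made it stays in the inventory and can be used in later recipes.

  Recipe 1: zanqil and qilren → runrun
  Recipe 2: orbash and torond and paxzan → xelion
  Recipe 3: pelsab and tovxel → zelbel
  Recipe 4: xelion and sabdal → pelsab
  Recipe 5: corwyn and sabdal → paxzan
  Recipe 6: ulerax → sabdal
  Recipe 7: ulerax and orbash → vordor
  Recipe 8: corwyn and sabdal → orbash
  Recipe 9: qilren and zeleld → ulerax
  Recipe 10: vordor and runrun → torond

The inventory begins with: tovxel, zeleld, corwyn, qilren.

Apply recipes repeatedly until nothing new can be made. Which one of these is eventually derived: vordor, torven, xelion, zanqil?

qilren and zeleld → ulerax (Recipe 9).
Using Recipe 6, ulerax makes sabdal.
corwyn and sabdal → orbash (Recipe 8).
Using Recipe 7, ulerax and orbash make vordor.
xelion would need orbash, torond, and paxzan (Recipe 2), but torond is never obtained. No rule produces zanqil, and it is not given. No rule produces torven, and it is not given.

vordor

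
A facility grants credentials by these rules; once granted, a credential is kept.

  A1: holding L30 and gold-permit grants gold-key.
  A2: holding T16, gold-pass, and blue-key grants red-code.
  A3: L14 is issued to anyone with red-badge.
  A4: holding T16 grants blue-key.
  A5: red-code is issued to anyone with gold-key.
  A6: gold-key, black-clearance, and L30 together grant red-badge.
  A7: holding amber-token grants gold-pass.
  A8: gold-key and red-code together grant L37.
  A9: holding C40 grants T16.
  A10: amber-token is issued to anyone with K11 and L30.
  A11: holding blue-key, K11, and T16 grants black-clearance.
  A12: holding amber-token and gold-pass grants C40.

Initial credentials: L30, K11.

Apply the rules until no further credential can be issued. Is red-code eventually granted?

Holding K11 and L30 grants amber-token (A10).
Holding amber-token grants gold-pass (A7).
Holding amber-token and gold-pass grants C40 (A12).
Holding C40 grants T16 (A9).
Holding T16 grants blue-key (A4).
Holding T16, gold-pass, and blue-key grants red-code (A2).

Yes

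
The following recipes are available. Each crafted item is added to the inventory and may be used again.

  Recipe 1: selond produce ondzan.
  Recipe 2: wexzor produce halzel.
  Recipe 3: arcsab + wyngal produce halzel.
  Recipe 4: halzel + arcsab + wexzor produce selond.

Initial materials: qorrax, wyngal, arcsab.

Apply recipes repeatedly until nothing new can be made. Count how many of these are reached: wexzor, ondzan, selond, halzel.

1

Using Recipe 3, arcsab and wyngal make halzel.
No rule produces wexzor, and it is not given.
ondzan would need selond (Recipe 1), but selond is never obtained.
selond would need halzel, arcsab, and wexzor (Recipe 4), but wexzor is never obtained.
halzel: reached.
Reached: halzel — 1 of the 4.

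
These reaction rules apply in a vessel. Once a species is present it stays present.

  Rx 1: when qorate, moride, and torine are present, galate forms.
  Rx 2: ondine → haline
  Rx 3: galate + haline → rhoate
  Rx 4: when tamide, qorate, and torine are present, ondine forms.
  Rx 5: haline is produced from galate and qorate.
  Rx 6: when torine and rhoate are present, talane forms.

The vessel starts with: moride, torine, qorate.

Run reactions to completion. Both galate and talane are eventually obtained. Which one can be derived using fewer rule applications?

galate: qorate, moride, and torine present → galate forms (Rx 1). [1 rule application]
talane: qorate, moride, and torine present → galate forms (Rx 1). galate and qorate present → haline forms (Rx 5). galate and haline present → rhoate forms (Rx 3). torine and rhoate present → talane forms (Rx 6). [4 rule applications]
galate needs fewer.

galate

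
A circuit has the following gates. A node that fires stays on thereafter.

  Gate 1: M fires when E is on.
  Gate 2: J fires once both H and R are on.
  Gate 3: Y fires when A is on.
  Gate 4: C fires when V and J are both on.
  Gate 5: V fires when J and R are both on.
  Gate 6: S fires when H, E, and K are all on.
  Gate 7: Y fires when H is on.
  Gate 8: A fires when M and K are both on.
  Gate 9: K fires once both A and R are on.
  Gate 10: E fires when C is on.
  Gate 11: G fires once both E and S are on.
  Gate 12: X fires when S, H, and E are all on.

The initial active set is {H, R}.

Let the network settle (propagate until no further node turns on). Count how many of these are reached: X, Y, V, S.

2

H and R are on, so J fires (Gate 2).
Gate 7: H on → Y on.
Gate 5: J and R on → V on.
X would need S, H, and E (Gate 12), but S never turns on.
Y: reached.
V: reached.
S would need H, E, and K (Gate 6), but K never turns on.
Reached: Y and V — 2 of the 4.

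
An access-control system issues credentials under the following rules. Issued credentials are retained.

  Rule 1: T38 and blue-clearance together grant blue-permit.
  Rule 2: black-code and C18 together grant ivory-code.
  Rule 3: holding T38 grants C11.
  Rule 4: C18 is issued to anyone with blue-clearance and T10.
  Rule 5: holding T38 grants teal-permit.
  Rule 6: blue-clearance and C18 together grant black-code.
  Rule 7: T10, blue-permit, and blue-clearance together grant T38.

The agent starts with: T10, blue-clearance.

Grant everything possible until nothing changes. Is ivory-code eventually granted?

Yes

Holding blue-clearance and T10 grants C18 (Rule 4).
Holding blue-clearance and C18 grants black-code (Rule 6).
Holding black-code and C18 grants ivory-code (Rule 2).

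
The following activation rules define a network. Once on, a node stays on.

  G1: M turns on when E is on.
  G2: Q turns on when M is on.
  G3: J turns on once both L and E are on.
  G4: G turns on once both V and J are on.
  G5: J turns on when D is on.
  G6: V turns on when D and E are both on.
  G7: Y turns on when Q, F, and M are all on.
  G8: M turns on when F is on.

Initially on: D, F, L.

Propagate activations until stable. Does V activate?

No

V would need D and E (G6), but E never turns on.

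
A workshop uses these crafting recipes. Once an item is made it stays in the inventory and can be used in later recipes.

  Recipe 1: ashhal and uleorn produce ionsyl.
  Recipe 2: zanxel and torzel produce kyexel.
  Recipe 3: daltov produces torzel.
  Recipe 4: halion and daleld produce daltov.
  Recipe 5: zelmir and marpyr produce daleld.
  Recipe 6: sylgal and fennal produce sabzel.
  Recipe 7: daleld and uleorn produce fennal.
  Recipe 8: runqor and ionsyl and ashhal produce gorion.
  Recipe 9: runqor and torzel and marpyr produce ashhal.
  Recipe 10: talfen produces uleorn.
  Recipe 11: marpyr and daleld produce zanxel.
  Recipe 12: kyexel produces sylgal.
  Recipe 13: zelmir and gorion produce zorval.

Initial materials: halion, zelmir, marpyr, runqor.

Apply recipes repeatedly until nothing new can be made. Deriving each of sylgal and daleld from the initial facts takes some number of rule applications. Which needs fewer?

daleld: zelmir and marpyr → daleld (Recipe 5). [1 rule application]
sylgal: Using Recipe 5, zelmir and marpyr make daleld. marpyr and daleld → zanxel (Recipe 11). halion and daleld → daltov (Recipe 4). Using Recipe 3, daltov makes torzel. Using Recipe 2, zanxel and torzel make kyexel. kyexel → sylgal (Recipe 12). [6 rule applications]
daleld needs fewer.

daleld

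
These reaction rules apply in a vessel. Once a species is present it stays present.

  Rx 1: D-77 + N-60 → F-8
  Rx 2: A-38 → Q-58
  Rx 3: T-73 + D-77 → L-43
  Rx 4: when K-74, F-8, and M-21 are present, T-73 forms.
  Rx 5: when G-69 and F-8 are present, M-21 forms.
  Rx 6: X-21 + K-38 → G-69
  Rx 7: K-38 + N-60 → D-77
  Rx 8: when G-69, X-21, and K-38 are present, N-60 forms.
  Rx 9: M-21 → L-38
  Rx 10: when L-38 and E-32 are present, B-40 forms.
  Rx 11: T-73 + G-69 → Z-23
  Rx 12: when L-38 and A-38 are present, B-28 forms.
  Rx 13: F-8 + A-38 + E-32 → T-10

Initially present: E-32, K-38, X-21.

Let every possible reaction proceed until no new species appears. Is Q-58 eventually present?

Q-58 would need A-38 (Rx 2), but A-38 never forms.

No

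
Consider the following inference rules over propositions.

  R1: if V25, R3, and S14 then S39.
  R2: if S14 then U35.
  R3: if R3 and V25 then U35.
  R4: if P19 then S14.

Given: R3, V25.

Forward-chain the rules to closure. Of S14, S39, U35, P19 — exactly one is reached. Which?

R3 and V25 hold, so U35 follows (R3).
No rule produces P19, and it is not given. S14 would need P19 (R4), but P19 is never established. S39 would need V25, R3, and S14 (R1), but S14 is never established.

U35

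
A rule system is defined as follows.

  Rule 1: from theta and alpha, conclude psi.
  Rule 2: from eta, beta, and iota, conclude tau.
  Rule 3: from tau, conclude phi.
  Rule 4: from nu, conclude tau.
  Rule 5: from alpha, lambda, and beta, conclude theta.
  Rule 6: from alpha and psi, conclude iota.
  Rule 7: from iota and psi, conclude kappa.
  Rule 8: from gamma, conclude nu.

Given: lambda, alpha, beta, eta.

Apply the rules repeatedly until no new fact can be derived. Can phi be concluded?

alpha, lambda, and beta hold, so theta follows (Rule 5).
From theta and alpha, Rule 1 gives psi.
From alpha and psi, Rule 6 gives iota.
From eta, beta, and iota, Rule 2 gives tau.
tau holds, so phi follows (Rule 3).

Yes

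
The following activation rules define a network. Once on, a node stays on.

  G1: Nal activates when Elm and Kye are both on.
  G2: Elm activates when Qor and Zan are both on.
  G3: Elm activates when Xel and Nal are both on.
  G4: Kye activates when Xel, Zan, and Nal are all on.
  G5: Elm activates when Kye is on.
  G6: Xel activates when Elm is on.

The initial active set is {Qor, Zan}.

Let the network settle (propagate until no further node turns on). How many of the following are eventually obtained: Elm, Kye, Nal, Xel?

2

G2: Qor and Zan on → Elm on.
G6: Elm on → Xel on.
Elm: reached.
Kye would need Xel, Zan, and Nal (G4), but Nal never turns on.
Nal would need Elm and Kye (G1), but Kye never turns on.
Xel: reached.
Reached: Elm and Xel — 2 of the 4.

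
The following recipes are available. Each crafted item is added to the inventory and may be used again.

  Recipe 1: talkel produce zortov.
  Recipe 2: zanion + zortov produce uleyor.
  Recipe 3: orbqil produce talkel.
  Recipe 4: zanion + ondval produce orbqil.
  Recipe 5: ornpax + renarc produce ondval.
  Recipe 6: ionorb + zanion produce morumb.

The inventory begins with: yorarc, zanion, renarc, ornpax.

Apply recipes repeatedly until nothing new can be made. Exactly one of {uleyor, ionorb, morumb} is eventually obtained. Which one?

ornpax + renarc → ondval (Recipe 5).
zanion + ondval → orbqil (Recipe 4).
Using Recipe 3, orbqil makes talkel.
talkel → zortov (Recipe 1).
zanion + zortov → uleyor (Recipe 2).
morumb would need ionorb and zanion (Recipe 6), but ionorb is never obtained. No rule produces ionorb, and it is not given.

uleyor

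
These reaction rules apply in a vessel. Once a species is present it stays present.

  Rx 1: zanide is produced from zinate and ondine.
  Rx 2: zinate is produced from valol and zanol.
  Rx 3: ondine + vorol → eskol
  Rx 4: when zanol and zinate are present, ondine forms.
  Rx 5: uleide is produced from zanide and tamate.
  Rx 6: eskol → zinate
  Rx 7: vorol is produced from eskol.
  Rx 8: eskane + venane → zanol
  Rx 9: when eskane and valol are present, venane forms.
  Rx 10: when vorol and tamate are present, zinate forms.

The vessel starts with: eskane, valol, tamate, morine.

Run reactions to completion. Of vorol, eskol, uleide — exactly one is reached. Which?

uleide

eskane and valol present → venane forms (Rx 9).
eskane and venane present → zanol forms (Rx 8).
valol and zanol present → zinate forms (Rx 2).
zanol and zinate present → ondine forms (Rx 4).
zinate and ondine present → zanide forms (Rx 1).
zanide and tamate present → uleide forms (Rx 5).
vorol would need eskol (Rx 7), but eskol never forms. eskol would need ondine and vorol (Rx 3), but vorol never forms.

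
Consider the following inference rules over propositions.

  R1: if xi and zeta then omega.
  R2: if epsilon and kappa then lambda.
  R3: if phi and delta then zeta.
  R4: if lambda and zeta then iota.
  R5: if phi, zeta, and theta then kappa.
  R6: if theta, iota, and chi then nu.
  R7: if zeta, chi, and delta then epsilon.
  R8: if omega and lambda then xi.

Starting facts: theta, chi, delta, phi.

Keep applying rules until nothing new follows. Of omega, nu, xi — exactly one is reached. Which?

nu

phi and delta hold, so zeta follows (R3).
From zeta, chi, and delta, R7 gives epsilon.
From phi, zeta, and theta, R5 gives kappa.
From epsilon and kappa, R2 gives lambda.
From lambda and zeta, R4 gives iota.
From theta, iota, and chi, R6 gives nu.
xi would need omega and lambda (R8), but omega is never established. omega would need xi and zeta (R1), but xi is never established.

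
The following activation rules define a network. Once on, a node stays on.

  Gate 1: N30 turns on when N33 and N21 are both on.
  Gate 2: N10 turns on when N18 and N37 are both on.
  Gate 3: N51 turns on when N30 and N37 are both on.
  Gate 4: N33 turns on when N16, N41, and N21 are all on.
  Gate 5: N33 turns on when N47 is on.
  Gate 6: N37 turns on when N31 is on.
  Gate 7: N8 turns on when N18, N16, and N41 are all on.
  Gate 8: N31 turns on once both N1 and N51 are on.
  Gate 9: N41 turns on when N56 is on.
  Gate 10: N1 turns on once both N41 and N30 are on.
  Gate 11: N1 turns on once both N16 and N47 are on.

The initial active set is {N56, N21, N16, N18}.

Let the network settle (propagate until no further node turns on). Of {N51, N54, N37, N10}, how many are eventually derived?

N51 would need N30 and N37 (Gate 3), but N37 never turns on.
No rule produces N54, and it is not given.
N37 would need N31 (Gate 6), but N31 never turns on.
N10 would need N18 and N37 (Gate 2), but N37 never turns on.
None of the 4 are reached.

0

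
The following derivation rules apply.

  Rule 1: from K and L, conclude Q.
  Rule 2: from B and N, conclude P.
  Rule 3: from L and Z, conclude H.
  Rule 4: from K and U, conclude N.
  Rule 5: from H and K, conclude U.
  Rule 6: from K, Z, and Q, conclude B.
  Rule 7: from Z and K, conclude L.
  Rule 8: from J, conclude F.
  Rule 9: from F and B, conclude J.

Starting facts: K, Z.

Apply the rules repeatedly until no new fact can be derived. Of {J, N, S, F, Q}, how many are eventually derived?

2

Z and K hold, so L follows (Rule 7).
L and Z hold, so H follows (Rule 3).
From K and L, Rule 1 gives Q.
From H and K, Rule 5 gives U.
K and U hold, so N follows (Rule 4).
J would need F and B (Rule 9), but F is never established.
N: reached.
No rule produces S, and it is not given.
F would need J (Rule 8), but J is never established.
Q: reached.
Reached: N and Q — 2 of the 5.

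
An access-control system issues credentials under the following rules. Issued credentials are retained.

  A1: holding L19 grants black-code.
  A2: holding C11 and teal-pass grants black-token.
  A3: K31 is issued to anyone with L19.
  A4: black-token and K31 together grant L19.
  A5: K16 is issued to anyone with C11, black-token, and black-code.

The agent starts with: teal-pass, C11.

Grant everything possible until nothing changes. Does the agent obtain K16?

K16 would need C11, black-token, and black-code (A5), but black-code is never granted.

No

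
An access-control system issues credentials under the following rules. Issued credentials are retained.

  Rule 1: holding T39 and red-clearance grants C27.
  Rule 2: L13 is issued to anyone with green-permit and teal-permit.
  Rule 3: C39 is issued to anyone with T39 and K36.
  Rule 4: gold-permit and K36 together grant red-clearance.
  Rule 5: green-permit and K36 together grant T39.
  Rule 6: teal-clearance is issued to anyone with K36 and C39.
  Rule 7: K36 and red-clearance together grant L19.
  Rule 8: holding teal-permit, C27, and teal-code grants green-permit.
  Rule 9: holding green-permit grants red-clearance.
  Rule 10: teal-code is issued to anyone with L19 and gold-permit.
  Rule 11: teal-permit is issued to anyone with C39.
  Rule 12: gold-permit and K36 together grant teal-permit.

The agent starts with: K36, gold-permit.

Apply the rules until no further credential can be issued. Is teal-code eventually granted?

Yes

Holding gold-permit and K36 grants red-clearance (Rule 4).
Holding K36 and red-clearance grants L19 (Rule 7).
Holding L19 and gold-permit grants teal-code (Rule 10).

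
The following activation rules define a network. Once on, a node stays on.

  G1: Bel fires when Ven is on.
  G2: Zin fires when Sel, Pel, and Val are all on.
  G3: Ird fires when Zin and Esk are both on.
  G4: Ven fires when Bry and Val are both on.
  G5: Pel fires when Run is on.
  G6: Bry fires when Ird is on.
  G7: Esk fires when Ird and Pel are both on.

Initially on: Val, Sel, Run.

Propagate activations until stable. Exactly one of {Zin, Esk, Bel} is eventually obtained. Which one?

Zin

Run is on, so Pel fires (G5).
G2: Sel, Pel, and Val on → Zin on.
Esk would need Ird and Pel (G7), but Ird never turns on. Bel would need Ven (G1), but Ven never turns on.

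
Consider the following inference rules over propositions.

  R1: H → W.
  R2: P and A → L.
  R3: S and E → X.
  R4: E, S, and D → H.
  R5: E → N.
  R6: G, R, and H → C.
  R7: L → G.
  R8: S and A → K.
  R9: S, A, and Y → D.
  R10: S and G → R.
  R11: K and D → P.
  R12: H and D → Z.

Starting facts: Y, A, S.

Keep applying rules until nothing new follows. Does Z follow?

Z would need H and D (R12), but H is never established.

No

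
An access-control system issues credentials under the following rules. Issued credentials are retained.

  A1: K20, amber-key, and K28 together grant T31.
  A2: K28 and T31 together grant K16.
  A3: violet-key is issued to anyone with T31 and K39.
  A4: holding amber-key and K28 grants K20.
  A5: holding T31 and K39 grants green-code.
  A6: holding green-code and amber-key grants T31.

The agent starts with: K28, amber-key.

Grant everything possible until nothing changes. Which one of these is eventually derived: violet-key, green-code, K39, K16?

Holding amber-key and K28 grants K20 (A4).
Holding K20, amber-key, and K28 grants T31 (A1).
Holding K28 and T31 grants K16 (A2).
violet-key would need T31 and K39 (A3), but K39 is never granted. green-code would need T31 and K39 (A5), but K39 is never granted. No rule produces K39, and it is not given.

K16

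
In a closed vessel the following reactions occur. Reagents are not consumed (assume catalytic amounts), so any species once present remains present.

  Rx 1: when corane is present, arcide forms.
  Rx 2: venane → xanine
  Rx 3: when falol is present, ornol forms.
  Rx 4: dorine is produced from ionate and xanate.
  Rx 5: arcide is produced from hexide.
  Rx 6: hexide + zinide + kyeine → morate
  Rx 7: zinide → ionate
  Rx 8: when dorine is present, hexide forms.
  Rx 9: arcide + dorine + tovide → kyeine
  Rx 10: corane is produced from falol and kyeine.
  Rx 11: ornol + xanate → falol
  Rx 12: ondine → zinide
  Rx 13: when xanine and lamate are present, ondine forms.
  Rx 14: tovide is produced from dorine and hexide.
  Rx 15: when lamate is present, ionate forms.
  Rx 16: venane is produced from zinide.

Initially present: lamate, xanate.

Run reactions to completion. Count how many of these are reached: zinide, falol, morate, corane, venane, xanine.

0

zinide would need ondine (Rx 12), but ondine never forms.
falol would need ornol and xanate (Rx 11), but ornol never forms.
morate would need hexide, zinide, and kyeine (Rx 6), but zinide never forms.
corane would need falol and kyeine (Rx 10), but falol never forms.
venane would need zinide (Rx 16), but zinide never forms.
xanine would need venane (Rx 2), but venane never forms.
None of the 6 are reached.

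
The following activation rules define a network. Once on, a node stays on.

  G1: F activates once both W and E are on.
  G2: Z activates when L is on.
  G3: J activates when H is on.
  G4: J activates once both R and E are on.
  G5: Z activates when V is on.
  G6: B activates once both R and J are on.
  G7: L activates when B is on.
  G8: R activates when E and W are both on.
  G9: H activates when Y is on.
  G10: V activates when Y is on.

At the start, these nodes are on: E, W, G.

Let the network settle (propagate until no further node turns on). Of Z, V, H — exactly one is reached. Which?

Z

G8: E and W on → R on.
R and E are on, so J activates (G4).
R and J are on, so B activates (G6).
G7: B on → L on.
G2: L on → Z on.
V would need Y (G10), but Y never turns on. H would need Y (G9), but Y never turns on.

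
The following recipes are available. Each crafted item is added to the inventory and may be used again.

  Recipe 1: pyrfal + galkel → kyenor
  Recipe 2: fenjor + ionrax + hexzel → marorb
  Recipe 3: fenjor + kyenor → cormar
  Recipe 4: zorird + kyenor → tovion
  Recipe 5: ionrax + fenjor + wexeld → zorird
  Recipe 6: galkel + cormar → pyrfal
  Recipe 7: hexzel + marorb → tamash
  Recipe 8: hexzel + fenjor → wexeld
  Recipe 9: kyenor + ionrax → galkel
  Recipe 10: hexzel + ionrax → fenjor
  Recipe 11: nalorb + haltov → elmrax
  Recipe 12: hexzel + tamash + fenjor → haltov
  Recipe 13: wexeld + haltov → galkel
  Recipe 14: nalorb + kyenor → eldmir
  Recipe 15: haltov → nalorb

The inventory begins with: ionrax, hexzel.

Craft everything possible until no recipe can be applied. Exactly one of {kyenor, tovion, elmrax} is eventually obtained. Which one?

elmrax

hexzel + ionrax → fenjor (Recipe 10).
Using Recipe 2, fenjor, ionrax, and hexzel make marorb.
hexzel + marorb → tamash (Recipe 7).
hexzel + tamash + fenjor → haltov (Recipe 12).
Using Recipe 15, haltov makes nalorb.
Using Recipe 11, nalorb and haltov make elmrax.
kyenor would need pyrfal and galkel (Recipe 1), but pyrfal is never obtained. tovion would need zorird and kyenor (Recipe 4), but kyenor is never obtained.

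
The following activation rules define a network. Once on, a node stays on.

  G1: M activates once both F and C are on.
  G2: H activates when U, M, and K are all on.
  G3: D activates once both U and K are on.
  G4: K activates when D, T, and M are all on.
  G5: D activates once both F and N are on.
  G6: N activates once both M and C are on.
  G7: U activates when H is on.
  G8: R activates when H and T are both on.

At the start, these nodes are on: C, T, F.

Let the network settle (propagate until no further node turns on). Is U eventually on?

No

U would need H (G7), but H never turns on.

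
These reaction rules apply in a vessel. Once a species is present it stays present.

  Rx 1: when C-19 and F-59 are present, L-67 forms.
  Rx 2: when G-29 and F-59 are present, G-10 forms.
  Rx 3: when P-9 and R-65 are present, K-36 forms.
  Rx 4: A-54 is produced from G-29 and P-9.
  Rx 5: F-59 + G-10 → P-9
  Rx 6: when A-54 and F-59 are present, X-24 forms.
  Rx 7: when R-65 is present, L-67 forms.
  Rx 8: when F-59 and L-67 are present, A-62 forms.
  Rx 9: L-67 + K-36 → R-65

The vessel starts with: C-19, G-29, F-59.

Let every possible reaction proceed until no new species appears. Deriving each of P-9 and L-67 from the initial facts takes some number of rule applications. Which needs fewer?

L-67: C-19 and F-59 present → L-67 forms (Rx 1). [1 rule application]
P-9: G-29 and F-59 present → G-10 forms (Rx 2). F-59 and G-10 present → P-9 forms (Rx 5). [2 rule applications]
L-67 needs fewer.

L-67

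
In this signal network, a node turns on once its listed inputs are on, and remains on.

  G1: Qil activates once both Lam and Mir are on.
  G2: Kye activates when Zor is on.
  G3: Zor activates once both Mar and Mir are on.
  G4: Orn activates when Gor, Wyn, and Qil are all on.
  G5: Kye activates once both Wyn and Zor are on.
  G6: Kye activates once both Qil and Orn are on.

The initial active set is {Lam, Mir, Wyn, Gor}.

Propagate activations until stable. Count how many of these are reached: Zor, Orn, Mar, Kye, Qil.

G1: Lam and Mir on → Qil on.
Gor, Wyn, and Qil are on, so Orn activates (G4).
G6: Qil and Orn on → Kye on.
Zor would need Mar and Mir (G3), but Mar never turns on.
Orn: reached.
No rule produces Mar, and it is not given.
Kye: reached.
Qil: reached.
Reached: Orn, Kye, and Qil — 3 of the 5.

3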